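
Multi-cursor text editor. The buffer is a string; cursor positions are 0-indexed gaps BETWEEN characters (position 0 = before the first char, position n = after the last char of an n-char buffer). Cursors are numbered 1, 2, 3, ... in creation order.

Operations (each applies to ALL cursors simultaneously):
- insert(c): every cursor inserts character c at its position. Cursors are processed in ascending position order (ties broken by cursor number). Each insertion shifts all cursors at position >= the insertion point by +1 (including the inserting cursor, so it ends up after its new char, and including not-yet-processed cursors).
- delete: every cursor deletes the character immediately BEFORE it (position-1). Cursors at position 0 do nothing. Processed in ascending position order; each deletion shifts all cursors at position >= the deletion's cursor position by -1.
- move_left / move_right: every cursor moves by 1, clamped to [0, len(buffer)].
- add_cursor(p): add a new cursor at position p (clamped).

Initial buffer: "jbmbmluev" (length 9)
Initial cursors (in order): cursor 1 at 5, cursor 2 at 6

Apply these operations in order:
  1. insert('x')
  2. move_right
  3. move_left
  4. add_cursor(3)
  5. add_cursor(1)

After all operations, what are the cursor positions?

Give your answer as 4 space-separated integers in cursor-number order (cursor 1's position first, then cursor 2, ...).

Answer: 6 8 3 1

Derivation:
After op 1 (insert('x')): buffer="jbmbmxlxuev" (len 11), cursors c1@6 c2@8, authorship .....1.2...
After op 2 (move_right): buffer="jbmbmxlxuev" (len 11), cursors c1@7 c2@9, authorship .....1.2...
After op 3 (move_left): buffer="jbmbmxlxuev" (len 11), cursors c1@6 c2@8, authorship .....1.2...
After op 4 (add_cursor(3)): buffer="jbmbmxlxuev" (len 11), cursors c3@3 c1@6 c2@8, authorship .....1.2...
After op 5 (add_cursor(1)): buffer="jbmbmxlxuev" (len 11), cursors c4@1 c3@3 c1@6 c2@8, authorship .....1.2...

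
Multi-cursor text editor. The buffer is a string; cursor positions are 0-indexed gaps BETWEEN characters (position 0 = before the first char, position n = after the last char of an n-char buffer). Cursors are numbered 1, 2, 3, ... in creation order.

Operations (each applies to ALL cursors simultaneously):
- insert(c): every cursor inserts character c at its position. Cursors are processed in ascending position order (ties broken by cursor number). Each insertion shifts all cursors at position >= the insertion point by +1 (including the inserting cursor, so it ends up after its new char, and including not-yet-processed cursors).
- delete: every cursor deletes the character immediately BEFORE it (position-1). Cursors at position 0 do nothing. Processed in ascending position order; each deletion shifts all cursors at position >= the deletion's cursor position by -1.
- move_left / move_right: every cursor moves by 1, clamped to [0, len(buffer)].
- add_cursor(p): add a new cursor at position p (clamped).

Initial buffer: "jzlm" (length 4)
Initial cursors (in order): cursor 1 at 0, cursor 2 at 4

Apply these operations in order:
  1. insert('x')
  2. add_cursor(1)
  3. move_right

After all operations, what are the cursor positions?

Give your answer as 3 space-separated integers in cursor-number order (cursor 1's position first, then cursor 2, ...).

Answer: 2 6 2

Derivation:
After op 1 (insert('x')): buffer="xjzlmx" (len 6), cursors c1@1 c2@6, authorship 1....2
After op 2 (add_cursor(1)): buffer="xjzlmx" (len 6), cursors c1@1 c3@1 c2@6, authorship 1....2
After op 3 (move_right): buffer="xjzlmx" (len 6), cursors c1@2 c3@2 c2@6, authorship 1....2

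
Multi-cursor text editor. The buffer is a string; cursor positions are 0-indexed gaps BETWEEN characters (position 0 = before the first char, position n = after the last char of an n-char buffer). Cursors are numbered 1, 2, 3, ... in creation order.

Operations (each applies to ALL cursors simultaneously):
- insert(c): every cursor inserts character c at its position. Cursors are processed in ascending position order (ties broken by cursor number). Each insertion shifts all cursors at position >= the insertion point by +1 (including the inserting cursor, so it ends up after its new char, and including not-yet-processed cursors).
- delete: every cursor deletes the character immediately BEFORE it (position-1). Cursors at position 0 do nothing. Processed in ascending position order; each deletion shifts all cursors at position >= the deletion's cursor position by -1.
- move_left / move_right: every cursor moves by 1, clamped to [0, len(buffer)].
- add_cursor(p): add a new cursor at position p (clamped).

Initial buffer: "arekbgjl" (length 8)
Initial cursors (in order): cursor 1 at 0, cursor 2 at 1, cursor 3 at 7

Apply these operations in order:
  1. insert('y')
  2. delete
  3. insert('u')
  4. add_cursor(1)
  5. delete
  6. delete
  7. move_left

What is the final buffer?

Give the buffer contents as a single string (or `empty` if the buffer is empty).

After op 1 (insert('y')): buffer="yayrekbgjyl" (len 11), cursors c1@1 c2@3 c3@10, authorship 1.2......3.
After op 2 (delete): buffer="arekbgjl" (len 8), cursors c1@0 c2@1 c3@7, authorship ........
After op 3 (insert('u')): buffer="uaurekbgjul" (len 11), cursors c1@1 c2@3 c3@10, authorship 1.2......3.
After op 4 (add_cursor(1)): buffer="uaurekbgjul" (len 11), cursors c1@1 c4@1 c2@3 c3@10, authorship 1.2......3.
After op 5 (delete): buffer="arekbgjl" (len 8), cursors c1@0 c4@0 c2@1 c3@7, authorship ........
After op 6 (delete): buffer="rekbgl" (len 6), cursors c1@0 c2@0 c4@0 c3@5, authorship ......
After op 7 (move_left): buffer="rekbgl" (len 6), cursors c1@0 c2@0 c4@0 c3@4, authorship ......

Answer: rekbgl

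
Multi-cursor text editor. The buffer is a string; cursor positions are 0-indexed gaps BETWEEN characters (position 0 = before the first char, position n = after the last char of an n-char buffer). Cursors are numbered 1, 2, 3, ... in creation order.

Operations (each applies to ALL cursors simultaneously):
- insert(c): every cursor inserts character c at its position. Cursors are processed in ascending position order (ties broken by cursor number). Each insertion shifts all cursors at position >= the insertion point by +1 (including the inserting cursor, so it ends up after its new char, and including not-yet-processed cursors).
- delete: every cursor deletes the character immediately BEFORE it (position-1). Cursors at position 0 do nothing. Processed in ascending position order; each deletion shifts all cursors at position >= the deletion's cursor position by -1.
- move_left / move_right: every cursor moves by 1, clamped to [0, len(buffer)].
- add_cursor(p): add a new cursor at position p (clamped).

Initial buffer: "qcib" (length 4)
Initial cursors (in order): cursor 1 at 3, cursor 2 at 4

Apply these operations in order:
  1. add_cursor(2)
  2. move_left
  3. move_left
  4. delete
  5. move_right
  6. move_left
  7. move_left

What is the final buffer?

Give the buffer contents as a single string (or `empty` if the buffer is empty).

Answer: ib

Derivation:
After op 1 (add_cursor(2)): buffer="qcib" (len 4), cursors c3@2 c1@3 c2@4, authorship ....
After op 2 (move_left): buffer="qcib" (len 4), cursors c3@1 c1@2 c2@3, authorship ....
After op 3 (move_left): buffer="qcib" (len 4), cursors c3@0 c1@1 c2@2, authorship ....
After op 4 (delete): buffer="ib" (len 2), cursors c1@0 c2@0 c3@0, authorship ..
After op 5 (move_right): buffer="ib" (len 2), cursors c1@1 c2@1 c3@1, authorship ..
After op 6 (move_left): buffer="ib" (len 2), cursors c1@0 c2@0 c3@0, authorship ..
After op 7 (move_left): buffer="ib" (len 2), cursors c1@0 c2@0 c3@0, authorship ..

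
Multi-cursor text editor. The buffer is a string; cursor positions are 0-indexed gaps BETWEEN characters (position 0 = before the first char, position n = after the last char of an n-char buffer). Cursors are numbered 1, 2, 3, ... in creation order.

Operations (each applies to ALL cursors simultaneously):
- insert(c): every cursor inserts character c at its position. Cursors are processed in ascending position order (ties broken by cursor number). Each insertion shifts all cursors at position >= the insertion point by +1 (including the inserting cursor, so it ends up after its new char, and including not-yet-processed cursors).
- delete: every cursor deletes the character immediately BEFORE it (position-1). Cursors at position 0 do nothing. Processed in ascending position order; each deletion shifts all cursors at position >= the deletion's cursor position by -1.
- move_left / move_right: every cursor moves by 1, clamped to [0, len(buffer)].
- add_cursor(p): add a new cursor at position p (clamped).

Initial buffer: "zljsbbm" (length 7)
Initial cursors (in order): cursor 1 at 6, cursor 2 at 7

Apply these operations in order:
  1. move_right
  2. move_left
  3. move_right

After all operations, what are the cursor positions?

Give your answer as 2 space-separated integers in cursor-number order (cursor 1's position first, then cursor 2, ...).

After op 1 (move_right): buffer="zljsbbm" (len 7), cursors c1@7 c2@7, authorship .......
After op 2 (move_left): buffer="zljsbbm" (len 7), cursors c1@6 c2@6, authorship .......
After op 3 (move_right): buffer="zljsbbm" (len 7), cursors c1@7 c2@7, authorship .......

Answer: 7 7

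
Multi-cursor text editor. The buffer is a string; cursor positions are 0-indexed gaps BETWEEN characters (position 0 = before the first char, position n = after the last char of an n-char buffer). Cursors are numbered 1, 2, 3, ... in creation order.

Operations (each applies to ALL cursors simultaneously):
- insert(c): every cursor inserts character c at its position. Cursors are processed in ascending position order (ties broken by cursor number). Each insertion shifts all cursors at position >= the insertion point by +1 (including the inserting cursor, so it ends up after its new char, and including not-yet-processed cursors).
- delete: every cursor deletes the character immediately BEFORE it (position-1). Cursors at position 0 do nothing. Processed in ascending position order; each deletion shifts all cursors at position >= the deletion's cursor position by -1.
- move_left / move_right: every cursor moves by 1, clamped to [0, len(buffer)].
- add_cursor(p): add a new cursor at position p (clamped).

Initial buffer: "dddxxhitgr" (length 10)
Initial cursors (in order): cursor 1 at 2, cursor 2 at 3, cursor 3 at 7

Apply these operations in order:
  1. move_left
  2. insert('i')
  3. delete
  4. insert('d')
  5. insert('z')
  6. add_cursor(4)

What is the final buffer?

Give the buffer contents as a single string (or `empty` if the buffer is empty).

Answer: ddzddzdxxhdzitgr

Derivation:
After op 1 (move_left): buffer="dddxxhitgr" (len 10), cursors c1@1 c2@2 c3@6, authorship ..........
After op 2 (insert('i')): buffer="dididxxhiitgr" (len 13), cursors c1@2 c2@4 c3@9, authorship .1.2....3....
After op 3 (delete): buffer="dddxxhitgr" (len 10), cursors c1@1 c2@2 c3@6, authorship ..........
After op 4 (insert('d')): buffer="dddddxxhditgr" (len 13), cursors c1@2 c2@4 c3@9, authorship .1.2....3....
After op 5 (insert('z')): buffer="ddzddzdxxhdzitgr" (len 16), cursors c1@3 c2@6 c3@12, authorship .11.22....33....
After op 6 (add_cursor(4)): buffer="ddzddzdxxhdzitgr" (len 16), cursors c1@3 c4@4 c2@6 c3@12, authorship .11.22....33....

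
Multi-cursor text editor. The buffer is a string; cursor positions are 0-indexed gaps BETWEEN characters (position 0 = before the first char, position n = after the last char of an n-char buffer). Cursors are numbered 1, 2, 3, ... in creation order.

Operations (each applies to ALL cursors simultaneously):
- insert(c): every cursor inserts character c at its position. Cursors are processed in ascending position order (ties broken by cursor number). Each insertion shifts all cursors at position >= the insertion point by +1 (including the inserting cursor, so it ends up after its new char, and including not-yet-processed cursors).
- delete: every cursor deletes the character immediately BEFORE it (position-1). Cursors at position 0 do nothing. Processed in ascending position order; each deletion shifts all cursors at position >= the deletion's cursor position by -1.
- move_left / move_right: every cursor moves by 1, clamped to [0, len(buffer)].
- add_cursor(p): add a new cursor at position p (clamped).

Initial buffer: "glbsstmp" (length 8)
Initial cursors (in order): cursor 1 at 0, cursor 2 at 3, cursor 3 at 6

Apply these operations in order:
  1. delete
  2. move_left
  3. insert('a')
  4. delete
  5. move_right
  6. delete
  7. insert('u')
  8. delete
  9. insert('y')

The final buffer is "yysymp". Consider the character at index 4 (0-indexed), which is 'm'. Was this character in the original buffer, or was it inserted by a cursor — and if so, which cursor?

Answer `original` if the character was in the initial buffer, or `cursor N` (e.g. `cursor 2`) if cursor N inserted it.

Answer: original

Derivation:
After op 1 (delete): buffer="glssmp" (len 6), cursors c1@0 c2@2 c3@4, authorship ......
After op 2 (move_left): buffer="glssmp" (len 6), cursors c1@0 c2@1 c3@3, authorship ......
After op 3 (insert('a')): buffer="agalsasmp" (len 9), cursors c1@1 c2@3 c3@6, authorship 1.2..3...
After op 4 (delete): buffer="glssmp" (len 6), cursors c1@0 c2@1 c3@3, authorship ......
After op 5 (move_right): buffer="glssmp" (len 6), cursors c1@1 c2@2 c3@4, authorship ......
After op 6 (delete): buffer="smp" (len 3), cursors c1@0 c2@0 c3@1, authorship ...
After op 7 (insert('u')): buffer="uusump" (len 6), cursors c1@2 c2@2 c3@4, authorship 12.3..
After op 8 (delete): buffer="smp" (len 3), cursors c1@0 c2@0 c3@1, authorship ...
After op 9 (insert('y')): buffer="yysymp" (len 6), cursors c1@2 c2@2 c3@4, authorship 12.3..
Authorship (.=original, N=cursor N): 1 2 . 3 . .
Index 4: author = original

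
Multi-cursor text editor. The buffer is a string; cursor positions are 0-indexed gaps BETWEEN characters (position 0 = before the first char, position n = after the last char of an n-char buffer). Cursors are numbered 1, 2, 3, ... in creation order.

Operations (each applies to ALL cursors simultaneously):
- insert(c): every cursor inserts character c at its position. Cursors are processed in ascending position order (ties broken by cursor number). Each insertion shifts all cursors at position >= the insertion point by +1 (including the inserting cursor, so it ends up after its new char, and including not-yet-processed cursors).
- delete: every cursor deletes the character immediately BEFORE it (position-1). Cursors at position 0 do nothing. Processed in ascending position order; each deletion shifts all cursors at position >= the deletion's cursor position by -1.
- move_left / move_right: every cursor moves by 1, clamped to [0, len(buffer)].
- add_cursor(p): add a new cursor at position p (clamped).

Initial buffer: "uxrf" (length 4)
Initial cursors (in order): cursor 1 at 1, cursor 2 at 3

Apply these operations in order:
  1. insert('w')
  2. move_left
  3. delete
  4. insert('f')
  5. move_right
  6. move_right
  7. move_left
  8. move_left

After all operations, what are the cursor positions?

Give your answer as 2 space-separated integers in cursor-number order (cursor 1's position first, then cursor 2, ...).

Answer: 1 4

Derivation:
After op 1 (insert('w')): buffer="uwxrwf" (len 6), cursors c1@2 c2@5, authorship .1..2.
After op 2 (move_left): buffer="uwxrwf" (len 6), cursors c1@1 c2@4, authorship .1..2.
After op 3 (delete): buffer="wxwf" (len 4), cursors c1@0 c2@2, authorship 1.2.
After op 4 (insert('f')): buffer="fwxfwf" (len 6), cursors c1@1 c2@4, authorship 11.22.
After op 5 (move_right): buffer="fwxfwf" (len 6), cursors c1@2 c2@5, authorship 11.22.
After op 6 (move_right): buffer="fwxfwf" (len 6), cursors c1@3 c2@6, authorship 11.22.
After op 7 (move_left): buffer="fwxfwf" (len 6), cursors c1@2 c2@5, authorship 11.22.
After op 8 (move_left): buffer="fwxfwf" (len 6), cursors c1@1 c2@4, authorship 11.22.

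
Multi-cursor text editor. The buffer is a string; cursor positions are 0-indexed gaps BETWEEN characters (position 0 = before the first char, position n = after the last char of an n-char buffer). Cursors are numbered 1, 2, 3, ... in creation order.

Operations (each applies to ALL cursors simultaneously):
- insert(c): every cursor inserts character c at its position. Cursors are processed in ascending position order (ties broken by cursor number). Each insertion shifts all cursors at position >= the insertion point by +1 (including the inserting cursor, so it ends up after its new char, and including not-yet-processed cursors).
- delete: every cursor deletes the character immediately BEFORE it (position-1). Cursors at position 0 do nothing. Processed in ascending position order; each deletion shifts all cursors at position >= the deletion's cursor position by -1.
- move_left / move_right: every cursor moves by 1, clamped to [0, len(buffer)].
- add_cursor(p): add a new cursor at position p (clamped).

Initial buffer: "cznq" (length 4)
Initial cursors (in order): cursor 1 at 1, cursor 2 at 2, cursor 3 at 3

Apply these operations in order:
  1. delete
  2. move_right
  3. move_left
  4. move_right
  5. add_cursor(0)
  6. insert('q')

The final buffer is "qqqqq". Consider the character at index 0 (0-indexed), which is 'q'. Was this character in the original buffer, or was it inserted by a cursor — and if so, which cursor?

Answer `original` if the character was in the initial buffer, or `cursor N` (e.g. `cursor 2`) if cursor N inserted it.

After op 1 (delete): buffer="q" (len 1), cursors c1@0 c2@0 c3@0, authorship .
After op 2 (move_right): buffer="q" (len 1), cursors c1@1 c2@1 c3@1, authorship .
After op 3 (move_left): buffer="q" (len 1), cursors c1@0 c2@0 c3@0, authorship .
After op 4 (move_right): buffer="q" (len 1), cursors c1@1 c2@1 c3@1, authorship .
After op 5 (add_cursor(0)): buffer="q" (len 1), cursors c4@0 c1@1 c2@1 c3@1, authorship .
After op 6 (insert('q')): buffer="qqqqq" (len 5), cursors c4@1 c1@5 c2@5 c3@5, authorship 4.123
Authorship (.=original, N=cursor N): 4 . 1 2 3
Index 0: author = 4

Answer: cursor 4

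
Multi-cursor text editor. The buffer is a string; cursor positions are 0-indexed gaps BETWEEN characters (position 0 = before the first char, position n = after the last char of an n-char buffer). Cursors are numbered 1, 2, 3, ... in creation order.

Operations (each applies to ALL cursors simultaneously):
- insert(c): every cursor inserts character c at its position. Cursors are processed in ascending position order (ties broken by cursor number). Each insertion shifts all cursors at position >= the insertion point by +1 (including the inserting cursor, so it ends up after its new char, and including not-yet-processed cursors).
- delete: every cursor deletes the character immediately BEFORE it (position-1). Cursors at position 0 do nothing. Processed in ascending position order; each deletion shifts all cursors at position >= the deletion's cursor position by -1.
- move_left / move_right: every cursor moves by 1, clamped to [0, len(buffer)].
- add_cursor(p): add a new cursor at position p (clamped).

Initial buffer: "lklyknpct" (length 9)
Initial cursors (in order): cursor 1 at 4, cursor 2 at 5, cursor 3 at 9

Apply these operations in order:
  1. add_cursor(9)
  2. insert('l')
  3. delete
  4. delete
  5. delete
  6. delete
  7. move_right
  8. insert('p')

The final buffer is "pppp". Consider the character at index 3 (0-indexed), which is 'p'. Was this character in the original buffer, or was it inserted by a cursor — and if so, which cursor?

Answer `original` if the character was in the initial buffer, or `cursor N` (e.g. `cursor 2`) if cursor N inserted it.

Answer: cursor 4

Derivation:
After op 1 (add_cursor(9)): buffer="lklyknpct" (len 9), cursors c1@4 c2@5 c3@9 c4@9, authorship .........
After op 2 (insert('l')): buffer="lklylklnpctll" (len 13), cursors c1@5 c2@7 c3@13 c4@13, authorship ....1.2....34
After op 3 (delete): buffer="lklyknpct" (len 9), cursors c1@4 c2@5 c3@9 c4@9, authorship .........
After op 4 (delete): buffer="lklnp" (len 5), cursors c1@3 c2@3 c3@5 c4@5, authorship .....
After op 5 (delete): buffer="l" (len 1), cursors c1@1 c2@1 c3@1 c4@1, authorship .
After op 6 (delete): buffer="" (len 0), cursors c1@0 c2@0 c3@0 c4@0, authorship 
After op 7 (move_right): buffer="" (len 0), cursors c1@0 c2@0 c3@0 c4@0, authorship 
After op 8 (insert('p')): buffer="pppp" (len 4), cursors c1@4 c2@4 c3@4 c4@4, authorship 1234
Authorship (.=original, N=cursor N): 1 2 3 4
Index 3: author = 4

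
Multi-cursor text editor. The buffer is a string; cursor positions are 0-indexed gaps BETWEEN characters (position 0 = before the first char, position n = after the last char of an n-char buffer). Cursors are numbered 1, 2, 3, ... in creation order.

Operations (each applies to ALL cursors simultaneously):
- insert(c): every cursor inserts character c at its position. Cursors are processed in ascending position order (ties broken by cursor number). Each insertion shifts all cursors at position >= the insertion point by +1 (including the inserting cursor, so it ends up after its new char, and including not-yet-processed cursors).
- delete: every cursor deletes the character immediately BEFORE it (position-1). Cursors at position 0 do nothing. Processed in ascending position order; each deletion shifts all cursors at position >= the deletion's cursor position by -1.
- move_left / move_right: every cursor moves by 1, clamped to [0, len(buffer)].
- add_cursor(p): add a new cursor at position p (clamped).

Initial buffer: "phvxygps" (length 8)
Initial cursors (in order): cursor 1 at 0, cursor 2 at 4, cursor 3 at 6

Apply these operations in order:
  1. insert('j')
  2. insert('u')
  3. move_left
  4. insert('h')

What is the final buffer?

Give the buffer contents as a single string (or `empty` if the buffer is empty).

Answer: jhuphvxjhuygjhups

Derivation:
After op 1 (insert('j')): buffer="jphvxjygjps" (len 11), cursors c1@1 c2@6 c3@9, authorship 1....2..3..
After op 2 (insert('u')): buffer="juphvxjuygjups" (len 14), cursors c1@2 c2@8 c3@12, authorship 11....22..33..
After op 3 (move_left): buffer="juphvxjuygjups" (len 14), cursors c1@1 c2@7 c3@11, authorship 11....22..33..
After op 4 (insert('h')): buffer="jhuphvxjhuygjhups" (len 17), cursors c1@2 c2@9 c3@14, authorship 111....222..333..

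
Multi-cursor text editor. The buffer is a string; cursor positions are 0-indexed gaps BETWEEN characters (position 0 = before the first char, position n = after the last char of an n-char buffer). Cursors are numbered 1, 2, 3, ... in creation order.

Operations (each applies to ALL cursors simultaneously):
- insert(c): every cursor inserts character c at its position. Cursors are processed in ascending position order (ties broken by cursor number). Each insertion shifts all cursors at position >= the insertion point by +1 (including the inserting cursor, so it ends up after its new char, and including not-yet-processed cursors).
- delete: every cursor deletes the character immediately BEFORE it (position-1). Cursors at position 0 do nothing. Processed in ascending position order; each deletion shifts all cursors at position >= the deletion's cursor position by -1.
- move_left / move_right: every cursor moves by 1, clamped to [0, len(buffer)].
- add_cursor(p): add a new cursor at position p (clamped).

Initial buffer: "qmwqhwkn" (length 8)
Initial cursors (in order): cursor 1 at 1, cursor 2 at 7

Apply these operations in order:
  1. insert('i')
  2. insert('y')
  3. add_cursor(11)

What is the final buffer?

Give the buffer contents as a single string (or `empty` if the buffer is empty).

Answer: qiymwqhwkiyn

Derivation:
After op 1 (insert('i')): buffer="qimwqhwkin" (len 10), cursors c1@2 c2@9, authorship .1......2.
After op 2 (insert('y')): buffer="qiymwqhwkiyn" (len 12), cursors c1@3 c2@11, authorship .11......22.
After op 3 (add_cursor(11)): buffer="qiymwqhwkiyn" (len 12), cursors c1@3 c2@11 c3@11, authorship .11......22.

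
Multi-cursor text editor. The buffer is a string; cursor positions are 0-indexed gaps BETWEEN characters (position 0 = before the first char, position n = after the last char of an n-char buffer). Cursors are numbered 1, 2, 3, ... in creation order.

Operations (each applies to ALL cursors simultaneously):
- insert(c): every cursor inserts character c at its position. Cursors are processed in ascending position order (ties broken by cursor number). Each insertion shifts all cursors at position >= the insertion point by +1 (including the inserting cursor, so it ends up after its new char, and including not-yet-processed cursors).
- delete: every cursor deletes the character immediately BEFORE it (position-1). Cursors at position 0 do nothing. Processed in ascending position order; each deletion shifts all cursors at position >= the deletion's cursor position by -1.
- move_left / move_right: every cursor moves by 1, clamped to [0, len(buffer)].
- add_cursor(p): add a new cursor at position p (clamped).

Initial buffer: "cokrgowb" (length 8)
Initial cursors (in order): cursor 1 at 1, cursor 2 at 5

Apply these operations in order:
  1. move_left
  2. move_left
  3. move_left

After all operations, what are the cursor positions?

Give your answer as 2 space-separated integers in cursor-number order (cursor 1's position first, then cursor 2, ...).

Answer: 0 2

Derivation:
After op 1 (move_left): buffer="cokrgowb" (len 8), cursors c1@0 c2@4, authorship ........
After op 2 (move_left): buffer="cokrgowb" (len 8), cursors c1@0 c2@3, authorship ........
After op 3 (move_left): buffer="cokrgowb" (len 8), cursors c1@0 c2@2, authorship ........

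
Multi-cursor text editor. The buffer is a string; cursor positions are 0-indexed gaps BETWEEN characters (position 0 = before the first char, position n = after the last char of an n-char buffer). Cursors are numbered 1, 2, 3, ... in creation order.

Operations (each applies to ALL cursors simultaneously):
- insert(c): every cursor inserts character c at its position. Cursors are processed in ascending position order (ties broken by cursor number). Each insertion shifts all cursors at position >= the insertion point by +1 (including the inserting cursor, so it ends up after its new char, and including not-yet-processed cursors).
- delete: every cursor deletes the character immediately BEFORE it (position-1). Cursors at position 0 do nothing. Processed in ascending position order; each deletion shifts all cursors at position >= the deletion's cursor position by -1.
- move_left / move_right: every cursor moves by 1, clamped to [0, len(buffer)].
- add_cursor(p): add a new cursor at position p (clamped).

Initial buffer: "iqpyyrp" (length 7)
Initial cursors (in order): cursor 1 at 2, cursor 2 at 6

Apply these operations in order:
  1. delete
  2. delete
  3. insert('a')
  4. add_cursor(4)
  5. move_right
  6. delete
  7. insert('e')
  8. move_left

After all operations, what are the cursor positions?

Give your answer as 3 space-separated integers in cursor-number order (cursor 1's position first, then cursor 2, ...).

After op 1 (delete): buffer="ipyyp" (len 5), cursors c1@1 c2@4, authorship .....
After op 2 (delete): buffer="pyp" (len 3), cursors c1@0 c2@2, authorship ...
After op 3 (insert('a')): buffer="apyap" (len 5), cursors c1@1 c2@4, authorship 1..2.
After op 4 (add_cursor(4)): buffer="apyap" (len 5), cursors c1@1 c2@4 c3@4, authorship 1..2.
After op 5 (move_right): buffer="apyap" (len 5), cursors c1@2 c2@5 c3@5, authorship 1..2.
After op 6 (delete): buffer="ay" (len 2), cursors c1@1 c2@2 c3@2, authorship 1.
After op 7 (insert('e')): buffer="aeyee" (len 5), cursors c1@2 c2@5 c3@5, authorship 11.23
After op 8 (move_left): buffer="aeyee" (len 5), cursors c1@1 c2@4 c3@4, authorship 11.23

Answer: 1 4 4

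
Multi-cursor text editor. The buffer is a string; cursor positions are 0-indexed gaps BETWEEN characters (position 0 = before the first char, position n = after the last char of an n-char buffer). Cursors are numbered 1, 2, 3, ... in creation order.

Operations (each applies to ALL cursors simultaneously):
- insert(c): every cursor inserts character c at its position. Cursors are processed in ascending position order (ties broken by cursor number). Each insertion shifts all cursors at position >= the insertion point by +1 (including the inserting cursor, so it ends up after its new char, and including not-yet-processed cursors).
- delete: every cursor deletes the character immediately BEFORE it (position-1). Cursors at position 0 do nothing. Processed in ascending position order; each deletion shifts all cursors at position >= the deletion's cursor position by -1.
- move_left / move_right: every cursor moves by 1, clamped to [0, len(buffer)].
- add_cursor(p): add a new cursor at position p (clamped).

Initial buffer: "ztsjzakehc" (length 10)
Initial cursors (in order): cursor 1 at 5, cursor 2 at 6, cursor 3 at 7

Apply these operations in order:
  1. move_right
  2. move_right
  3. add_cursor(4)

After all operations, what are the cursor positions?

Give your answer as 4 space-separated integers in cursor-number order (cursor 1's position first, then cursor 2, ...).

After op 1 (move_right): buffer="ztsjzakehc" (len 10), cursors c1@6 c2@7 c3@8, authorship ..........
After op 2 (move_right): buffer="ztsjzakehc" (len 10), cursors c1@7 c2@8 c3@9, authorship ..........
After op 3 (add_cursor(4)): buffer="ztsjzakehc" (len 10), cursors c4@4 c1@7 c2@8 c3@9, authorship ..........

Answer: 7 8 9 4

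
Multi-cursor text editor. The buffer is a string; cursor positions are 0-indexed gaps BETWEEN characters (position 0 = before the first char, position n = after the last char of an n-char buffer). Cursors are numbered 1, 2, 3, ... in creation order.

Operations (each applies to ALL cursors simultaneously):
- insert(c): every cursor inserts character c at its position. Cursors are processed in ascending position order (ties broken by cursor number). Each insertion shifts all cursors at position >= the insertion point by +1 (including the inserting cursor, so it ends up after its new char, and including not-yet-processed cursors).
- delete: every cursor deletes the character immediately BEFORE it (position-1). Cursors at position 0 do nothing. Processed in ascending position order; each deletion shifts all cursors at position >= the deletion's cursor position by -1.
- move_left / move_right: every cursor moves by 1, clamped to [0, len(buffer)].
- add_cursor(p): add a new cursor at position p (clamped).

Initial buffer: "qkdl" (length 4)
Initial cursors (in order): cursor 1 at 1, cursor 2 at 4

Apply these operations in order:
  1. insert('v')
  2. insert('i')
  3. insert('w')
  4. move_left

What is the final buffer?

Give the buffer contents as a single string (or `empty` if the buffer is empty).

Answer: qviwkdlviw

Derivation:
After op 1 (insert('v')): buffer="qvkdlv" (len 6), cursors c1@2 c2@6, authorship .1...2
After op 2 (insert('i')): buffer="qvikdlvi" (len 8), cursors c1@3 c2@8, authorship .11...22
After op 3 (insert('w')): buffer="qviwkdlviw" (len 10), cursors c1@4 c2@10, authorship .111...222
After op 4 (move_left): buffer="qviwkdlviw" (len 10), cursors c1@3 c2@9, authorship .111...222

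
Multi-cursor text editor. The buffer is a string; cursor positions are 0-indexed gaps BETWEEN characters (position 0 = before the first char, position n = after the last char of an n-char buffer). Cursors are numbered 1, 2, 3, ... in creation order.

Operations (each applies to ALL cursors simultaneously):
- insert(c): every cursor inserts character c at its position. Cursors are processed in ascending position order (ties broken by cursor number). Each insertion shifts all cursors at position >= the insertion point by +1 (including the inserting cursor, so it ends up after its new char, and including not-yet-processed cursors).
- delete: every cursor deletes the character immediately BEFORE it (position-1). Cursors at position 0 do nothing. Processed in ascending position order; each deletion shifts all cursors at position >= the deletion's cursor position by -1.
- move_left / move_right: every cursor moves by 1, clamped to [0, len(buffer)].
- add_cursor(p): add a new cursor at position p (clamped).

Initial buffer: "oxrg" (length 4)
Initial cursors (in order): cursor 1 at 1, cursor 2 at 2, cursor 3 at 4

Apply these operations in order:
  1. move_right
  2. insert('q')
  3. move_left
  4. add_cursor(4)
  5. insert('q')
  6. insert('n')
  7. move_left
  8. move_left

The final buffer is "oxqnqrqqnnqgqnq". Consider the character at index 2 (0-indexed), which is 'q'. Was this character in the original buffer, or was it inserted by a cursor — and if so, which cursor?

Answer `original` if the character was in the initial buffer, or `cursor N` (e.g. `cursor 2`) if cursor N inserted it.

After op 1 (move_right): buffer="oxrg" (len 4), cursors c1@2 c2@3 c3@4, authorship ....
After op 2 (insert('q')): buffer="oxqrqgq" (len 7), cursors c1@3 c2@5 c3@7, authorship ..1.2.3
After op 3 (move_left): buffer="oxqrqgq" (len 7), cursors c1@2 c2@4 c3@6, authorship ..1.2.3
After op 4 (add_cursor(4)): buffer="oxqrqgq" (len 7), cursors c1@2 c2@4 c4@4 c3@6, authorship ..1.2.3
After op 5 (insert('q')): buffer="oxqqrqqqgqq" (len 11), cursors c1@3 c2@7 c4@7 c3@10, authorship ..11.242.33
After op 6 (insert('n')): buffer="oxqnqrqqnnqgqnq" (len 15), cursors c1@4 c2@10 c4@10 c3@14, authorship ..111.24242.333
After op 7 (move_left): buffer="oxqnqrqqnnqgqnq" (len 15), cursors c1@3 c2@9 c4@9 c3@13, authorship ..111.24242.333
After op 8 (move_left): buffer="oxqnqrqqnnqgqnq" (len 15), cursors c1@2 c2@8 c4@8 c3@12, authorship ..111.24242.333
Authorship (.=original, N=cursor N): . . 1 1 1 . 2 4 2 4 2 . 3 3 3
Index 2: author = 1

Answer: cursor 1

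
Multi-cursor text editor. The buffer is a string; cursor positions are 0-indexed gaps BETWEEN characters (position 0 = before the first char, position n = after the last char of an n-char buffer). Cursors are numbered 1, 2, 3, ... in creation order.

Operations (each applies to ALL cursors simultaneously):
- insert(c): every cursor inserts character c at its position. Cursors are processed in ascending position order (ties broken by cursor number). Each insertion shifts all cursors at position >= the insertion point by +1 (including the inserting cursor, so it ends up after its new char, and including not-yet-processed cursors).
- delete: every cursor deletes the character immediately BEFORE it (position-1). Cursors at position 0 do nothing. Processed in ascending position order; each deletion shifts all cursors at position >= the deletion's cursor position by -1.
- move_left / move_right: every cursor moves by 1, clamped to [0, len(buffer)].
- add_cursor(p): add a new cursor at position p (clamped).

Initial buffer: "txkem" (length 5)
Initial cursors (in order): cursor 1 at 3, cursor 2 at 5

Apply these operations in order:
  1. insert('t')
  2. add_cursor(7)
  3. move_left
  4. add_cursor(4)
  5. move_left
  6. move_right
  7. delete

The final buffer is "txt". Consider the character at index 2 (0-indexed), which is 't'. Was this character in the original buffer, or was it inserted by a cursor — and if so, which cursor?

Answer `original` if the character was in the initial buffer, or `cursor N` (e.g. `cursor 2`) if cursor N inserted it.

After op 1 (insert('t')): buffer="txktemt" (len 7), cursors c1@4 c2@7, authorship ...1..2
After op 2 (add_cursor(7)): buffer="txktemt" (len 7), cursors c1@4 c2@7 c3@7, authorship ...1..2
After op 3 (move_left): buffer="txktemt" (len 7), cursors c1@3 c2@6 c3@6, authorship ...1..2
After op 4 (add_cursor(4)): buffer="txktemt" (len 7), cursors c1@3 c4@4 c2@6 c3@6, authorship ...1..2
After op 5 (move_left): buffer="txktemt" (len 7), cursors c1@2 c4@3 c2@5 c3@5, authorship ...1..2
After op 6 (move_right): buffer="txktemt" (len 7), cursors c1@3 c4@4 c2@6 c3@6, authorship ...1..2
After op 7 (delete): buffer="txt" (len 3), cursors c1@2 c2@2 c3@2 c4@2, authorship ..2
Authorship (.=original, N=cursor N): . . 2
Index 2: author = 2

Answer: cursor 2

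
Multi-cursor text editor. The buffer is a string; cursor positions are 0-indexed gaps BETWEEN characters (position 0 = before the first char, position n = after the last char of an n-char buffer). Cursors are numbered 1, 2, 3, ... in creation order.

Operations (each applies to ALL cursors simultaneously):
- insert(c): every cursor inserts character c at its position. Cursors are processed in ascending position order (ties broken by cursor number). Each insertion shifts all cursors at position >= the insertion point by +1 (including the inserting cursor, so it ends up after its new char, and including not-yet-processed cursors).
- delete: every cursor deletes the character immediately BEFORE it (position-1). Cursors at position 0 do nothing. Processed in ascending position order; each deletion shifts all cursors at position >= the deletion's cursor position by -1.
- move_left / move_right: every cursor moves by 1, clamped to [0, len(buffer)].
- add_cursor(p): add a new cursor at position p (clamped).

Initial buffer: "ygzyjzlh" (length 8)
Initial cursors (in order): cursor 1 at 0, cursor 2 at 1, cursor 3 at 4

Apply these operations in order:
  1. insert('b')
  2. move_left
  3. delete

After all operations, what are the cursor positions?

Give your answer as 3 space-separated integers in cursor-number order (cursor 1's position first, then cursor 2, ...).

After op 1 (insert('b')): buffer="bybgzybjzlh" (len 11), cursors c1@1 c2@3 c3@7, authorship 1.2...3....
After op 2 (move_left): buffer="bybgzybjzlh" (len 11), cursors c1@0 c2@2 c3@6, authorship 1.2...3....
After op 3 (delete): buffer="bbgzbjzlh" (len 9), cursors c1@0 c2@1 c3@4, authorship 12..3....

Answer: 0 1 4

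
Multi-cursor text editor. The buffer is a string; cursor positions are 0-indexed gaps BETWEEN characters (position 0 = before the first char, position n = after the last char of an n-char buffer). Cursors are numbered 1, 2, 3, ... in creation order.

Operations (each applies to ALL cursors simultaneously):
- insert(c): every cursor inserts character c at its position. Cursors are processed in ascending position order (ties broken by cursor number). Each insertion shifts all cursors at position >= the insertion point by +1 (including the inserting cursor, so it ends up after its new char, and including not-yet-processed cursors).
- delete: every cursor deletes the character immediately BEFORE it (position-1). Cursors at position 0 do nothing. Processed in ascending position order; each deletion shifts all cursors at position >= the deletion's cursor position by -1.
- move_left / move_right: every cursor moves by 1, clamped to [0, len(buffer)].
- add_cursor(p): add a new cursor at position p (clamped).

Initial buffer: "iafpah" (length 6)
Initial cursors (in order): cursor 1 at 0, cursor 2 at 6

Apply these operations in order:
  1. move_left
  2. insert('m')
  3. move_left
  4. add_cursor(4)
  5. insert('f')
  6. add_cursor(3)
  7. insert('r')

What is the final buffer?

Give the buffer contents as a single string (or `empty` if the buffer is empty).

Answer: frmiraffrpafrmh

Derivation:
After op 1 (move_left): buffer="iafpah" (len 6), cursors c1@0 c2@5, authorship ......
After op 2 (insert('m')): buffer="miafpamh" (len 8), cursors c1@1 c2@7, authorship 1.....2.
After op 3 (move_left): buffer="miafpamh" (len 8), cursors c1@0 c2@6, authorship 1.....2.
After op 4 (add_cursor(4)): buffer="miafpamh" (len 8), cursors c1@0 c3@4 c2@6, authorship 1.....2.
After op 5 (insert('f')): buffer="fmiaffpafmh" (len 11), cursors c1@1 c3@6 c2@9, authorship 11...3..22.
After op 6 (add_cursor(3)): buffer="fmiaffpafmh" (len 11), cursors c1@1 c4@3 c3@6 c2@9, authorship 11...3..22.
After op 7 (insert('r')): buffer="frmiraffrpafrmh" (len 15), cursors c1@2 c4@5 c3@9 c2@13, authorship 111.4..33..222.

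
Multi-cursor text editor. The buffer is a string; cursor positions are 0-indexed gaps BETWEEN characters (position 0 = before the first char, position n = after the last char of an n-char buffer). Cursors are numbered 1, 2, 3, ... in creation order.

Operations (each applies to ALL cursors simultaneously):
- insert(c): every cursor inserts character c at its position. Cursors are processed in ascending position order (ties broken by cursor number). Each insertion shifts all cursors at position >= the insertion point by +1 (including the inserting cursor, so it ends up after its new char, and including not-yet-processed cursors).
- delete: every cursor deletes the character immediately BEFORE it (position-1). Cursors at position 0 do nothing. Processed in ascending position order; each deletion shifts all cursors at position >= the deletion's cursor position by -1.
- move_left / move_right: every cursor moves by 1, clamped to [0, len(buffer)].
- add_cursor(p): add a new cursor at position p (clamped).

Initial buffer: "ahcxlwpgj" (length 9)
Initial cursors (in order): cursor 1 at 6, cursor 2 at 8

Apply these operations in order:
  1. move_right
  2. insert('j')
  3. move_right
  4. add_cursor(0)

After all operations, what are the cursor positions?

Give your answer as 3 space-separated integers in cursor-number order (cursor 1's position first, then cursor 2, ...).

Answer: 9 11 0

Derivation:
After op 1 (move_right): buffer="ahcxlwpgj" (len 9), cursors c1@7 c2@9, authorship .........
After op 2 (insert('j')): buffer="ahcxlwpjgjj" (len 11), cursors c1@8 c2@11, authorship .......1..2
After op 3 (move_right): buffer="ahcxlwpjgjj" (len 11), cursors c1@9 c2@11, authorship .......1..2
After op 4 (add_cursor(0)): buffer="ahcxlwpjgjj" (len 11), cursors c3@0 c1@9 c2@11, authorship .......1..2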